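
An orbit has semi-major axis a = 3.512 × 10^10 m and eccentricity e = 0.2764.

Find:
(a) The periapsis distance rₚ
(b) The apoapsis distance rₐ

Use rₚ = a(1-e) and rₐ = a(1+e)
a = 3.512 × 10^10 m
e = 0.2764:  1 − e = 0.7236,  1 + e = 1.2764
(a) rₚ = a(1 − e) = 3.512 × 10^10 m × 0.7236 = 2.54128 × 10^10 m ≈ 2.541 × 10^10 m
(b) rₐ = a(1 + e) = 3.512 × 10^10 m × 1.2764 = 4.48272 × 10^10 m ≈ 4.483 × 10^10 m

Final answer:
(a) rₚ = 2.541 × 10^10 m
(b) rₐ = 4.483 × 10^10 m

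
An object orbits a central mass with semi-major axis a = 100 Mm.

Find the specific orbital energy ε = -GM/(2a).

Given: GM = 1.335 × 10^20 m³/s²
a = 100 Mm = 1 × 10^8 m
GM = 1.335 × 10^20 m³/s²
2a = 2 × 10^8 m
ε = −GM/(2a) = -6.675 × 10^11 J/kg ≈ -667.5 GJ/kg

Final answer: -667.5 GJ/kg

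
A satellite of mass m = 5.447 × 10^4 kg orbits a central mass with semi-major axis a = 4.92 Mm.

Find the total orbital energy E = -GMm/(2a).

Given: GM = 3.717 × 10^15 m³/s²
a = 4.92 Mm = 4.92 × 10^6 m
GM = 3.717 × 10^15 m³/s²
2a = 9.84 × 10^6 m
GMm = 3.717 × 10^15 × 54470 = 2.02465 × 10^20 m³·kg/s²
E = −GMm/(2a) = -2.05757 × 10^13 J ≈ -20.58 TJ

Final answer: -20.58 TJ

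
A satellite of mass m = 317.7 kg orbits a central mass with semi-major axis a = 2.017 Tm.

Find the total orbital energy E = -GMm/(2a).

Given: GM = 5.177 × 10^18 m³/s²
a = 2.017 Tm = 2.017 × 10^12 m
GM = 5.177 × 10^18 m³/s²
2a = 4.034 × 10^12 m
GMm = 5.177 × 10^18 × 317.7 = 1.64473 × 10^21 m³·kg/s²
E = −GMm/(2a) = -4.07718 × 10^8 J ≈ -407.7 MJ

Final answer: -407.7 MJ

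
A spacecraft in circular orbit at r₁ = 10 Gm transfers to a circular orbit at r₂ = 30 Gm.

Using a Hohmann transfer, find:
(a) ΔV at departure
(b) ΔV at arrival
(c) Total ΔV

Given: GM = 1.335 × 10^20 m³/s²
r₁ = 10 Gm = 1 × 10^10 m
r₂ = 30 Gm = 3 × 10^10 m
GM = 1.335 × 10^20 m³/s²
Transfer ellipse: a_t = (r₁ + r₂)/2 = 2 × 10^10 m
Circular speed at r₁: v₁ = √(GM/r₁) = 115542 m/s
Transfer speed at r₁ (periapsis): v₁ₜ = √(GM(2/r₁ − 1/a_t)) = 141510 m/s
(a) ΔV₁ = v₁ₜ − v₁ = 25967.5 m/s ≈ 25.97 km/s
Circular speed at r₂: v₂ = √(GM/r₂) = 66708.3 m/s
Transfer speed at r₂ (apoapsis): v₂ₜ = √(GM(2/r₂ − 1/a_t)) = 47169.9 m/s
(b) ΔV₂ = v₂ − v₂ₜ = 19538.4 m/s ≈ 19.54 km/s
(c) ΔV_total = ΔV₁ + ΔV₂ = 45505.9 m/s ≈ 45.51 km/s

Final answer:
(a) ΔV₁ = 25.97 km/s
(b) ΔV₂ = 19.54 km/s
(c) ΔV_total = 45.51 km/s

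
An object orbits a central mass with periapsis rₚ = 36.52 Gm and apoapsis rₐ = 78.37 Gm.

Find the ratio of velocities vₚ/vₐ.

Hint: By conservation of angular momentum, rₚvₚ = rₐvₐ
rₚ = 36.52 Gm = 3.652 × 10^10 m
rₐ = 78.37 Gm = 7.837 × 10^10 m
rₚvₚ = rₐvₐ  ⇒  vₚ/vₐ = rₐ/rₚ
vₚ/vₐ = (7.837 × 10^10) / (3.652 × 10^10) = 2.14595

Final answer: vₚ/vₐ = 2.146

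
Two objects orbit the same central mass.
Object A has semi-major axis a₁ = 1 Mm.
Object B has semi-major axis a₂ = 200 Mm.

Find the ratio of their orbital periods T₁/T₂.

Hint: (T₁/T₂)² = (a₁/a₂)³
a₁ = 1 Mm = 1 × 10^6 m
a₂ = 200 Mm = 2 × 10^8 m
a₁/a₂ = 0.005
T₁/T₂ = (a₁/a₂)^(3/2) = (0.005)^1.5 = 0.000353553

Final answer: T₁/T₂ = 0.0003536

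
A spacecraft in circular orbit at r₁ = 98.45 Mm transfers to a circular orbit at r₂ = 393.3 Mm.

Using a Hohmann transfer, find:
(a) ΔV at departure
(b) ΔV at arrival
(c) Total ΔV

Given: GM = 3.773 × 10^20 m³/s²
r₁ = 98.45 Mm = 9.845 × 10^7 m
r₂ = 393.3 Mm = 3.933 × 10^8 m
GM = 3.773 × 10^20 m³/s²
Transfer ellipse: a_t = (r₁ + r₂)/2 = 2.45875 × 10^8 m
Circular speed at r₁: v₁ = √(GM/r₁) = 1.95765 × 10^6 m/s
Transfer speed at r₁ (periapsis): v₁ₜ = √(GM(2/r₁ − 1/a_t)) = 2.47594 × 10^6 m/s
(a) ΔV₁ = v₁ₜ − v₁ = 518289 m/s ≈ 518.3 km/s
Circular speed at r₂: v₂ = √(GM/r₂) = 979448 m/s
Transfer speed at r₂ (apoapsis): v₂ₜ = √(GM(2/r₂ − 1/a_t)) = 619772 m/s
(b) ΔV₂ = v₂ − v₂ₜ = 359676 m/s ≈ 359.7 km/s
(c) ΔV_total = ΔV₁ + ΔV₂ = 877965 m/s ≈ 878 km/s

Final answer:
(a) ΔV₁ = 518.3 km/s
(b) ΔV₂ = 359.7 km/s
(c) ΔV_total = 878 km/s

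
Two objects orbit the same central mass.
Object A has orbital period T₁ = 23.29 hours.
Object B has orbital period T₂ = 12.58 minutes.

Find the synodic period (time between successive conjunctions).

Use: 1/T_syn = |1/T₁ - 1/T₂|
T₁ = 23.29 hours = 83844 s
T₂ = 12.58 minutes = 754.8 s
1/T₁ = 1.19269 × 10^-5 s⁻¹
1/T₂ = 0.00132485 s⁻¹
|1/T₁ − 1/T₂| = 0.00131293 s⁻¹
T_syn = 1 / |1/T₁ − 1/T₂| = 761.657 s ≈ 12.69 minutes

Final answer: T_syn = 12.69 minutes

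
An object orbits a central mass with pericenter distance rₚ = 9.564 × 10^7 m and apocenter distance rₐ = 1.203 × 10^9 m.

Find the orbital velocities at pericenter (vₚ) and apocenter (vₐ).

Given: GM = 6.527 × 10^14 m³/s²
rₚ = 9.564 × 10^7 m
rₐ = 1.203 × 10^9 m
GM = 6.527 × 10^14 m³/s²
a = (rₚ + rₐ)/2 = 6.4932 × 10^8 m
Vis-viva: v² = GM (2/r − 1/a)
vₚ² = 6.527 × 10^14 × (2.09118 × 10^-8 − 1.54007 × 10^-9) = 1.26439 × 10^7 m²/s²
vₚ = 3555.83 m/s ≈ 3.556 km/s
vₐ² = 6.527 × 10^14 × (1.66251 × 10^-9 − 1.54007 × 10^-9) = 79915.1 m²/s²
vₐ = 282.693 m/s ≈ 282.7 m/s

Final answer: vₚ = 3.556 km/s, vₐ = 282.7 m/s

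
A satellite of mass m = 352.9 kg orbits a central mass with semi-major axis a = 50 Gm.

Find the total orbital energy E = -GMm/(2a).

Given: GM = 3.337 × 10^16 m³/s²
a = 50 Gm = 5 × 10^10 m
GM = 3.337 × 10^16 m³/s²
2a = 1 × 10^11 m
GMm = 3.337 × 10^16 × 352.9 = 1.17763 × 10^19 m³·kg/s²
E = −GMm/(2a) = -1.17763 × 10^8 J ≈ -117.8 MJ

Final answer: -117.8 MJ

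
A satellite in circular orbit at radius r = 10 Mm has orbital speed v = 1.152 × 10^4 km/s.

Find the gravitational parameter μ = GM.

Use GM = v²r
r = 10 Mm = 1 × 10^7 m
v = 1.152 × 10^4 km/s = 1.152 × 10^7 m/s
v² = 1.3271 × 10^14 m²/s²
GM = v²r = 1.3271 × 10^14 × 1 × 10^7 = 1.3271 × 10^21 m³/s²
GM ≈ 1.327 × 10^21 m³/s²

Final answer: GM = 1.327 × 10^21 m³/s²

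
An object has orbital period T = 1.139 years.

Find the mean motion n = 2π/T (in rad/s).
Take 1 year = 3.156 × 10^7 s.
T = 1.139 years = 3.59468 × 10^7 s
n = 2π / (3.59468 × 10^7 s) = 1.74791 × 10^-7 rad/s ≈ 1.748 × 10^-7 rad/s

Final answer: n = 1.748 × 10^-7 rad/s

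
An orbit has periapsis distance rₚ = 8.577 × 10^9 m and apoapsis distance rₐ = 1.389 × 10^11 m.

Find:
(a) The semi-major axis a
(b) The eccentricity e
rₚ = 8.577 × 10^9 m
rₐ = 1.389 × 10^11 m
(a) a = (rₚ + rₐ)/2 = 7.37385 × 10^10 m ≈ 7.374 × 10^10 m
(b) e = (rₐ − rₚ)/(rₐ + rₚ) = (1.30323 × 10^11) / (1.47477 × 10^11) = 0.883684

Final answer:
(a) a = 7.374 × 10^10 m
(b) e = 0.8837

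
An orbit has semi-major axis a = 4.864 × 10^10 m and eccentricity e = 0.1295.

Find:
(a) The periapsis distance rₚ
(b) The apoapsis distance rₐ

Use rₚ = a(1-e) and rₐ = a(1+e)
a = 4.864 × 10^10 m
e = 0.1295:  1 − e = 0.8705,  1 + e = 1.1295
(a) rₚ = a(1 − e) = 4.864 × 10^10 m × 0.8705 = 4.23411 × 10^10 m ≈ 4.234 × 10^10 m
(b) rₐ = a(1 + e) = 4.864 × 10^10 m × 1.1295 = 5.49389 × 10^10 m ≈ 5.494 × 10^10 m

Final answer:
(a) rₚ = 4.234 × 10^10 m
(b) rₐ = 5.494 × 10^10 m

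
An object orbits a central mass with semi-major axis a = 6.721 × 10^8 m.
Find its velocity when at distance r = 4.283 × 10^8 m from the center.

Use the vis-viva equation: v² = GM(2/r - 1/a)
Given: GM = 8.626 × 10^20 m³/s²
a = 6.721 × 10^8 m
r = 4.283 × 10^8 m
GM = 8.626 × 10^20 m³/s²
2/r − 1/a = 4.66962 × 10^-9 − 1.48787 × 10^-9 = 3.18175 × 10^-9 m⁻¹
v² = GM (2/r − 1/a) = 2.74458 × 10^12 m²/s²
v = 1.65668 × 10^6 m/s ≈ 1657 km/s

Final answer: 1657 km/s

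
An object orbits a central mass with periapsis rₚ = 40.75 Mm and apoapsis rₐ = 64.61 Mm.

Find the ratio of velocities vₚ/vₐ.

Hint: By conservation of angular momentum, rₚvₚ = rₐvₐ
rₚ = 40.75 Mm = 4.075 × 10^7 m
rₐ = 64.61 Mm = 6.461 × 10^7 m
rₚvₚ = rₐvₐ  ⇒  vₚ/vₐ = rₐ/rₚ
vₚ/vₐ = (6.461 × 10^7) / (4.075 × 10^7) = 1.58552

Final answer: vₚ/vₐ = 1.586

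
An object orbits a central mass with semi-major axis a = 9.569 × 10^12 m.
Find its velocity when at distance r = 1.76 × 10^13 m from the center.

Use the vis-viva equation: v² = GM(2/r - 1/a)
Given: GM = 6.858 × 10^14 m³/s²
a = 9.569 × 10^12 m
r = 1.76 × 10^13 m
GM = 6.858 × 10^14 m³/s²
2/r − 1/a = 1.13636 × 10^-13 − 1.04504 × 10^-13 = 9.13224 × 10^-15 m⁻¹
v² = GM (2/r − 1/a) = 6.26289 m²/s²
v = 2.50258 m/s ≈ 2.503 m/s

Final answer: 2.503 m/s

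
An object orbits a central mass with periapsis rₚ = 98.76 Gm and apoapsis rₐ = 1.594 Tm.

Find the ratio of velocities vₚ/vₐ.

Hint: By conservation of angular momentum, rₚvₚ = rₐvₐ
rₚ = 98.76 Gm = 9.876 × 10^10 m
rₐ = 1.594 Tm = 1.594 × 10^12 m
rₚvₚ = rₐvₐ  ⇒  vₚ/vₐ = rₐ/rₚ
vₚ/vₐ = (1.594 × 10^12) / (9.876 × 10^10) = 16.1401

Final answer: vₚ/vₐ = 16.14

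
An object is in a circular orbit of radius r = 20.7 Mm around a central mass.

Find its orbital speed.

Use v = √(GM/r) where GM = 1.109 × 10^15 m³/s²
r = 20.7 Mm = 2.07 × 10^7 m
GM = 1.109 × 10^15 m³/s²
GM/r = (1.109 × 10^15) / (2.07 × 10^7) = 5.35749 × 10^7 m²/s²
v = √(GM/r) = 7319.49 m/s ≈ 7.319 km/s

Final answer: 7.319 km/s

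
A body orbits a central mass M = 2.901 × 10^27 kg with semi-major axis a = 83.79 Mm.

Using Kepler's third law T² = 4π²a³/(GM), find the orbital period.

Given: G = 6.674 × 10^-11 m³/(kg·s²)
M = 2.901 × 10^27 kg
GM = G × M = 6.674 × 10^-11 × 2.901 × 10^27 = 1.93613 × 10^17 m³/s²
a = 83.79 Mm = 8.379 × 10^7 m
a³ = 5.8827 × 10^23 m³
T = 2π √(a³/GM) = 2π √((5.8827 × 10^23) / (1.93613 × 10^17)) = 2π × 1743.1 s
T = 10952.2 s ≈ 3.042 hours

Final answer: 3.042 hours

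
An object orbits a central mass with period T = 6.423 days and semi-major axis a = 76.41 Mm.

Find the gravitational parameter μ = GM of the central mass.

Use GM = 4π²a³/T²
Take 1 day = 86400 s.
T = 6.423 days = 554947 s
a = 76.41 Mm = 7.641 × 10^7 m
a³ = 4.46119 × 10^23 m³
T² = 3.07966 × 10^11 s²
GM = 4π² × (4.46119 × 10^23) / (3.07966 × 10^11) = 5.71883 × 10^13 m³/s²
GM ≈ 5.719 × 10^13 m³/s²

Final answer: GM = 5.719 × 10^13 m³/s²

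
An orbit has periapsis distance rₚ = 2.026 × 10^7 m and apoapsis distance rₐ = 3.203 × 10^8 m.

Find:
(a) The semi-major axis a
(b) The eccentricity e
rₚ = 2.026 × 10^7 m
rₐ = 3.203 × 10^8 m
(a) a = (rₚ + rₐ)/2 = 1.7028 × 10^8 m ≈ 1.703 × 10^8 m
(b) e = (rₐ − rₚ)/(rₐ + rₚ) = (3.0004 × 10^8) / (3.4056 × 10^8) = 0.881019

Final answer:
(a) a = 1.703 × 10^8 m
(b) e = 0.881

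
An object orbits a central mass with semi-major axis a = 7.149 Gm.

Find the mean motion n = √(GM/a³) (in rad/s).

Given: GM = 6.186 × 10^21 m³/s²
a = 7.149 Gm = 7.149 × 10^9 m
GM = 6.186 × 10^21 m³/s²
a³ = 3.65373 × 10^29 m³
GM/a³ = (6.186 × 10^21) / (3.65373 × 10^29) = 1.69307 × 10^-8 s⁻²
n = √(GM/a³) = 0.000130118 rad/s ≈ 0.0001301 rad/s

Final answer: n = 0.0001301 rad/s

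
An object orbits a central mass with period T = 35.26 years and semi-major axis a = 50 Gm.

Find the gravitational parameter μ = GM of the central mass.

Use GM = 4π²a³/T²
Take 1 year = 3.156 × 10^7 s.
T = 35.26 years = 1.11281 × 10^9 s
a = 50 Gm = 5 × 10^10 m
a³ = 1.25 × 10^32 m³
T² = 1.23834 × 10^18 s²
GM = 4π² × (1.25 × 10^32) / (1.23834 × 10^18) = 3.98503 × 10^15 m³/s²
GM ≈ 3.985 × 10^15 m³/s²

Final answer: GM = 3.985 × 10^15 m³/s²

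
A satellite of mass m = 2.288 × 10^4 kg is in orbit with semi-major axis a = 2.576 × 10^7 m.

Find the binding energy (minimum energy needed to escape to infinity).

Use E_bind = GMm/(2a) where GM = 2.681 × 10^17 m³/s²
a = 2.576 × 10^7 m
GM = 2.681 × 10^17 m³/s²
m = 2.288 × 10^4 kg
GMm = 2.681 × 10^17 × 22880 = 6.13413 × 10^21 m³·kg/s²
2a = 5.152 × 10^7 m
E_bind = GMm/(2a) = 1.19063 × 10^14 J ≈ 119.1 TJ

Final answer: 119.1 TJ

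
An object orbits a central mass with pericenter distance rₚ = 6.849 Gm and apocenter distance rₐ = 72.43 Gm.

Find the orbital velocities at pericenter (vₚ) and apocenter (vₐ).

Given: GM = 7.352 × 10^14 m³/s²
rₚ = 6.849 Gm = 6.849 × 10^9 m
rₐ = 72.43 Gm = 7.243 × 10^10 m
GM = 7.352 × 10^14 m³/s²
a = (rₚ + rₐ)/2 = 3.96395 × 10^10 m
Vis-viva: v² = GM (2/r − 1/a)
vₚ² = 7.352 × 10^14 × (2.92013 × 10^-10 − 2.52274 × 10^-11) = 196141 m²/s²
vₚ = 442.878 m/s ≈ 442.9 m/s
vₐ² = 7.352 × 10^14 × (2.76129 × 10^-11 − 2.52274 × 10^-11) = 1753.82 m²/s²
vₐ = 41.8787 m/s ≈ 41.88 m/s

Final answer: vₚ = 442.9 m/s, vₐ = 41.88 m/s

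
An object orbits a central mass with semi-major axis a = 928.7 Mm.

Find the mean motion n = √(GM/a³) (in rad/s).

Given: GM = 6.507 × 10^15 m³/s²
a = 928.7 Mm = 9.287 × 10^8 m
GM = 6.507 × 10^15 m³/s²
a³ = 8.00989 × 10^26 m³
GM/a³ = (6.507 × 10^15) / (8.00989 × 10^26) = 8.12371 × 10^-12 s⁻²
n = √(GM/a³) = 2.85021 × 10^-6 rad/s ≈ 2.85 × 10^-6 rad/s

Final answer: n = 2.85 × 10^-6 rad/s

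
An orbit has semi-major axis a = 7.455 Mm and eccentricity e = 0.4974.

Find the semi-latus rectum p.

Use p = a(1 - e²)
a = 7.455 Mm = 7.455 × 10^6 m
e = 0.4974,  e² = 0.247407,  1 − e² = 0.752593
p = a(1 − e²) = 7.455 × 10^6 m × 0.752593 = 5.61058 × 10^6 m ≈ 5.611 Mm

Final answer: p = 5.611 Mm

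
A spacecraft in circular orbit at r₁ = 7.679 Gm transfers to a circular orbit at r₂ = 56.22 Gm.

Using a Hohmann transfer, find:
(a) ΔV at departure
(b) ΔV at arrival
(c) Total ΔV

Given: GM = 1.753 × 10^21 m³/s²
r₁ = 7.679 Gm = 7.679 × 10^9 m
r₂ = 56.22 Gm = 5.622 × 10^10 m
GM = 1.753 × 10^21 m³/s²
Transfer ellipse: a_t = (r₁ + r₂)/2 = 3.19495 × 10^10 m
Circular speed at r₁: v₁ = √(GM/r₁) = 477792 m/s
Transfer speed at r₁ (periapsis): v₁ₜ = √(GM(2/r₁ − 1/a_t)) = 633800 m/s
(a) ΔV₁ = v₁ₜ − v₁ = 156008 m/s ≈ 156 km/s
Circular speed at r₂: v₂ = √(GM/r₂) = 176582 m/s
Transfer speed at r₂ (apoapsis): v₂ₜ = √(GM(2/r₂ − 1/a_t)) = 86569.7 m/s
(b) ΔV₂ = v₂ − v₂ₜ = 90012 m/s ≈ 90.01 km/s
(c) ΔV_total = ΔV₁ + ΔV₂ = 246020 m/s ≈ 246 km/s

Final answer:
(a) ΔV₁ = 156 km/s
(b) ΔV₂ = 90.01 km/s
(c) ΔV_total = 246 km/s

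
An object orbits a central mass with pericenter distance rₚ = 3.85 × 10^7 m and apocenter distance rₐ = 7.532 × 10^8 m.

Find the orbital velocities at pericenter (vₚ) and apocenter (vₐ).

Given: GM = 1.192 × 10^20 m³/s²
rₚ = 3.85 × 10^7 m
rₐ = 7.532 × 10^8 m
GM = 1.192 × 10^20 m³/s²
a = (rₚ + rₐ)/2 = 3.9585 × 10^8 m
Vis-viva: v² = GM (2/r − 1/a)
vₚ² = 1.192 × 10^20 × (5.19481 × 10^-8 − 2.52621 × 10^-9) = 5.89108 × 10^12 m²/s²
vₚ = 2.42716 × 10^6 m/s ≈ 2427 km/s
vₐ² = 1.192 × 10^20 × (2.65534 × 10^-9 − 2.52621 × 10^-9) = 1.5392 × 10^10 m²/s²
vₐ = 124065 m/s ≈ 124.1 km/s

Final answer: vₚ = 2427 km/s, vₐ = 124.1 km/s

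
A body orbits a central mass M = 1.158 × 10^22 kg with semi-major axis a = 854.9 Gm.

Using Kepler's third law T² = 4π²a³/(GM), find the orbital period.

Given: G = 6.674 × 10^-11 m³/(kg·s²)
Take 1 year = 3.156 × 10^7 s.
M = 1.158 × 10^22 kg
GM = G × M = 6.674 × 10^-11 × 1.158 × 10^22 = 7.72849 × 10^11 m³/s²
a = 854.9 Gm = 8.549 × 10^11 m
a³ = 6.24807 × 10^35 m³
T = 2π √(a³/GM) = 2π √((6.24807 × 10^35) / (7.72849 × 10^11)) = 2π × 8.99136 × 10^11 s
T = 5.64944 × 10^12 s ≈ 1.79 × 10^5 years

Final answer: 1.79 × 10^5 years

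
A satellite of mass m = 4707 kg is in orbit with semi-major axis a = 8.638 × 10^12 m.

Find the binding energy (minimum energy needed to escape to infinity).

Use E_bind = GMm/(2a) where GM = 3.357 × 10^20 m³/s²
a = 8.638 × 10^12 m
GM = 3.357 × 10^20 m³/s²
m = 4707 kg
GMm = 3.357 × 10^20 × 4707 = 1.58014 × 10^24 m³·kg/s²
2a = 1.7276 × 10^13 m
E_bind = GMm/(2a) = 9.14645 × 10^10 J ≈ 91.46 GJ

Final answer: 91.46 GJ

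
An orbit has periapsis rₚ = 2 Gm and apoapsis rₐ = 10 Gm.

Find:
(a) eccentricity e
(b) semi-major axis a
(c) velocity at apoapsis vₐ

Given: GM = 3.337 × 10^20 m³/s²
rₚ = 2 Gm = 2 × 10^9 m
rₐ = 10 Gm = 1 × 10^10 m
GM = 3.337 × 10^20 m³/s²
a = (rₚ + rₐ)/2 = 6 × 10^9 m
e = (rₐ − rₚ)/(rₐ + rₚ) = (8 × 10^9) / (1.2 × 10^10) = 0.666667
(a) e = 0.666667 ≈ 0.6667
(b) a = 6 × 10^9 m ≈ 6 Gm
(c) vₐ² = GM (2/rₐ − 1/a) = 3.337 × 10^20 × (2 × 10^-10 − 1.66667 × 10^-10) = 1.11233 × 10^10 m²/s²;  vₐ = 105467 m/s ≈ 105.5 km/s

Final answer:
(a) eccentricity e = 0.6667
(b) semi-major axis a = 6 Gm
(c) velocity at apoapsis vₐ = 105.5 km/s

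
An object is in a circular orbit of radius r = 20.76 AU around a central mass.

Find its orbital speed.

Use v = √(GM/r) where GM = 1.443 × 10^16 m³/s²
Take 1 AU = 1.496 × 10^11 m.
r = 20.76 AU = 3.1057 × 10^12 m
GM = 1.443 × 10^16 m³/s²
GM/r = (1.443 × 10^16) / (3.1057 × 10^12) = 4646.3 m²/s²
v = √(GM/r) = 68.1638 m/s ≈ 68.16 m/s

Final answer: 68.16 m/s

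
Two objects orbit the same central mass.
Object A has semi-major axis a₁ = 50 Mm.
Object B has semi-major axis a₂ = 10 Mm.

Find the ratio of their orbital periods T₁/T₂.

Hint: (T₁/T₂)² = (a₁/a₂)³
a₁ = 50 Mm = 5 × 10^7 m
a₂ = 10 Mm = 1 × 10^7 m
a₁/a₂ = 5
T₁/T₂ = (a₁/a₂)^(3/2) = (5)^1.5 = 11.1803

Final answer: T₁/T₂ = 11.18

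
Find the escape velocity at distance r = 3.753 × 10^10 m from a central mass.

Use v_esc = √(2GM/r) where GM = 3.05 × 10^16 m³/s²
r = 3.753 × 10^10 m
GM = 3.05 × 10^16 m³/s²
2GM/r = 2 × (3.05 × 10^16) / (3.753 × 10^10) = 1.62537 × 10^6 m²/s²
v_esc = √(2GM/r) = 1274.9 m/s ≈ 1.275 km/s

Final answer: 1.275 km/s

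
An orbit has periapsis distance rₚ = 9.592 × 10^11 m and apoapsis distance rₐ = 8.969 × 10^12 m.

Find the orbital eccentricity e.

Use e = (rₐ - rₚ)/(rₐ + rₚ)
rₚ = 9.592 × 10^11 m
rₐ = 8.969 × 10^12 m
rₐ − rₚ = 8.0098 × 10^12 m
rₐ + rₚ = 9.9282 × 10^12 m
e = (rₐ − rₚ)/(rₐ + rₚ) = 0.806773

Final answer: e = 0.8068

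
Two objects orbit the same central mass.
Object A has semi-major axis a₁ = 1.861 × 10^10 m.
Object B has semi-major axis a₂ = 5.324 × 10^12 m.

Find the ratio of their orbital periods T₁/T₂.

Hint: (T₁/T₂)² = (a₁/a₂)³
a₁ = 1.861 × 10^10 m
a₂ = 5.324 × 10^12 m
a₁/a₂ = 0.00349549
T₁/T₂ = (a₁/a₂)^(3/2) = (0.00349549)^1.5 = 0.000206663

Final answer: T₁/T₂ = 0.0002067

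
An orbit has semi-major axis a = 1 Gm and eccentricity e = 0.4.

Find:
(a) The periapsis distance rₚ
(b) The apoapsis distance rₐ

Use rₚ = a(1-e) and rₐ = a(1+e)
a = 1 Gm = 1 × 10^9 m
e = 0.4:  1 − e = 0.6,  1 + e = 1.4
(a) rₚ = a(1 − e) = 1 × 10^9 m × 0.6 = 6 × 10^8 m ≈ 600 Mm
(b) rₐ = a(1 + e) = 1 × 10^9 m × 1.4 = 1.4 × 10^9 m ≈ 1.4 Gm

Final answer:
(a) rₚ = 600 Mm
(b) rₐ = 1.4 Gm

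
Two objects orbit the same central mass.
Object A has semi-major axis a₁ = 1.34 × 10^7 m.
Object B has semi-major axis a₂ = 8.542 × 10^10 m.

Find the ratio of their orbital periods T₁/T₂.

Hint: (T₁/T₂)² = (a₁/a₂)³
a₁ = 1.34 × 10^7 m
a₂ = 8.542 × 10^10 m
a₁/a₂ = 0.000156872
T₁/T₂ = (a₁/a₂)^(3/2) = (0.000156872)^1.5 = 1.9648 × 10^-6

Final answer: T₁/T₂ = 1.965 × 10^-6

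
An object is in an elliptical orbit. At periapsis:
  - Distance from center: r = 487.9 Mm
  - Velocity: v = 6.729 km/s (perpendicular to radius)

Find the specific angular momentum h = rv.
r = 487.9 Mm = 4.879 × 10^8 m
v = 6.729 km/s = 6729 m/s
h = rv = 4.879 × 10^8 × 6729 = 3.28308 × 10^12 m²/s ≈ 3.283 × 10^12 m²/s

Final answer: h = 3.283 × 10^12 m²/s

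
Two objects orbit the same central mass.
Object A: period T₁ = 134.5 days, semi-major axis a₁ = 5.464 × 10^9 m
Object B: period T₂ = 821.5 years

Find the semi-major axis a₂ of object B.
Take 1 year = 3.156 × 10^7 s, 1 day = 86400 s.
T₁ = 134.5 days = 1.16208 × 10^7 s
T₂ = 821.5 years = 2.59265 × 10^10 s
a₁ = 5.464 × 10^9 m
Kepler's third law: (T₂/T₁)² = (a₂/a₁)³  ⇒  a₂ = a₁ (T₂/T₁)^(2/3)
T₂/T₁ = 2231.05
(T₂/T₁)^(2/3) = 170.741
a₂ = 5.464 × 10^9 m × 170.741 = 9.32931 × 10^11 m ≈ 9.329 × 10^11 m

Final answer: a₂ = 9.329 × 10^11 m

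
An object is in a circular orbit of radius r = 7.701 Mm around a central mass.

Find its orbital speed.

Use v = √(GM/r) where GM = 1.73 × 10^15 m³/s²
r = 7.701 Mm = 7.701 × 10^6 m
GM = 1.73 × 10^15 m³/s²
GM/r = (1.73 × 10^15) / (7.701 × 10^6) = 2.24646 × 10^8 m²/s²
v = √(GM/r) = 14988.2 m/s ≈ 14.99 km/s

Final answer: 14.99 km/s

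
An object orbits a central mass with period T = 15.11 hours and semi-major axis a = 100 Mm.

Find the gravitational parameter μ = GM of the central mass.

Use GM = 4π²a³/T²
T = 15.11 hours = 54396 s
a = 100 Mm = 1 × 10^8 m
a³ = 1 × 10^24 m³
T² = 2.95892 × 10^9 s²
GM = 4π² × (1 × 10^24) / (2.95892 × 10^9) = 1.33421 × 10^16 m³/s²
GM ≈ 1.334 × 10^16 m³/s²

Final answer: GM = 1.334 × 10^16 m³/s²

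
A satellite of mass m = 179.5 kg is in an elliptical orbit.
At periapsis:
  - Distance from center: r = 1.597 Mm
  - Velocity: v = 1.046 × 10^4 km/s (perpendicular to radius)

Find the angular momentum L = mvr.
r = 1.597 Mm = 1.597 × 10^6 m
v = 1.046 × 10^4 km/s = 1.046 × 10^7 m/s
vr = 1.046 × 10^7 × 1.597 × 10^6 = 1.67046 × 10^13 m²/s
L = m × vr = 179.5 × 1.67046 × 10^13 = 2.99848 × 10^15 kg·m²/s ≈ 2.998 × 10^15 kg·m²/s

Final answer: L = 2.998 × 10^15 kg·m²/s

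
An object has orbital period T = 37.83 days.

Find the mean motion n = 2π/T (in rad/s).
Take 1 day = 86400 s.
T = 37.83 days = 3.26851 × 10^6 s
n = 2π / (3.26851 × 10^6 s) = 1.92234 × 10^-6 rad/s ≈ 1.922 × 10^-6 rad/s

Final answer: n = 1.922 × 10^-6 rad/s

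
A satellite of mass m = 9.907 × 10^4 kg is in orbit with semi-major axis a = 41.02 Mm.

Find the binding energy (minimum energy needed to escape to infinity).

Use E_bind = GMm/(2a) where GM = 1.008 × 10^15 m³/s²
a = 41.02 Mm = 4.102 × 10^7 m
GM = 1.008 × 10^15 m³/s²
m = 9.907 × 10^4 kg
GMm = 1.008 × 10^15 × 99070 = 9.98626 × 10^19 m³·kg/s²
2a = 8.204 × 10^7 m
E_bind = GMm/(2a) = 1.21724 × 10^12 J ≈ 1.217 TJ

Final answer: 1.217 TJ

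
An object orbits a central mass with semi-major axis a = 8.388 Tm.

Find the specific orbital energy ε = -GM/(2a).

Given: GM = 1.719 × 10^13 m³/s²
a = 8.388 Tm = 8.388 × 10^12 m
GM = 1.719 × 10^13 m³/s²
2a = 1.6776 × 10^13 m
ε = −GM/(2a) = -1.02468 J/kg ≈ -1.025 J/kg

Final answer: -1.025 J/kg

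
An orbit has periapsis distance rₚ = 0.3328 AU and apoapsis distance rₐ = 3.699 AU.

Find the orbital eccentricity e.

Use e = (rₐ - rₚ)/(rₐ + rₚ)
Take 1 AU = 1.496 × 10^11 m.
rₚ = 0.3328 AU = 4.97869 × 10^10 m
rₐ = 3.699 AU = 5.5337 × 10^11 m
rₐ − rₚ = 5.03584 × 10^11 m
rₐ + rₚ = 6.03157 × 10^11 m
e = (rₐ − rₚ)/(rₐ + rₚ) = 0.834912

Final answer: e = 0.8349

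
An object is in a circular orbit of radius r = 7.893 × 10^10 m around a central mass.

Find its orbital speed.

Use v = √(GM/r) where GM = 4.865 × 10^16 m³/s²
r = 7.893 × 10^10 m
GM = 4.865 × 10^16 m³/s²
GM/r = (4.865 × 10^16) / (7.893 × 10^10) = 616369 m²/s²
v = √(GM/r) = 785.092 m/s ≈ 785.1 m/s

Final answer: 785.1 m/s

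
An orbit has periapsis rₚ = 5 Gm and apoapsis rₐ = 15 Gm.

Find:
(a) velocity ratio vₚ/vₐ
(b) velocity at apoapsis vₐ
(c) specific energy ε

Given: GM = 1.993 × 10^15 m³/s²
rₚ = 5 Gm = 5 × 10^9 m
rₐ = 15 Gm = 1.5 × 10^10 m
GM = 1.993 × 10^15 m³/s²
a = (rₚ + rₐ)/2 = 1 × 10^10 m
e = (rₐ − rₚ)/(rₐ + rₚ) = (1 × 10^10) / (2 × 10^10) = 0.5
(a) vₚ/vₐ = rₐ/rₚ (angular momentum) = (1.5 × 10^10) / (5 × 10^9) = 3 ≈ 3
(b) vₐ² = GM (2/rₐ − 1/a) = 1.993 × 10^15 × (1.33333 × 10^-10 − 1 × 10^-10) = 66433.3 m²/s²;  vₐ = 257.747 m/s ≈ 257.7 m/s
(c) 2a = 2 × 10^10 m;  ε = −GM/(2a) = -99650 J/kg ≈ -99.65 kJ/kg

Final answer:
(a) velocity ratio vₚ/vₐ = 3
(b) velocity at apoapsis vₐ = 257.7 m/s
(c) specific energy ε = -99.65 kJ/kg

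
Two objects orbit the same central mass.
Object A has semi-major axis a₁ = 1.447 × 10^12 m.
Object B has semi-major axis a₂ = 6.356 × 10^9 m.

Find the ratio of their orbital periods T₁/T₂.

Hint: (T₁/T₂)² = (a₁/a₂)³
a₁ = 1.447 × 10^12 m
a₂ = 6.356 × 10^9 m
a₁/a₂ = 227.659
T₁/T₂ = (a₁/a₂)^(3/2) = (227.659)^1.5 = 3435

Final answer: T₁/T₂ = 3435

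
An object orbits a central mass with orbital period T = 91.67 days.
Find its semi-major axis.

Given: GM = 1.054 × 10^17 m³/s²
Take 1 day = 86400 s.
T = 91.67 days = 7.92029 × 10^6 s
GM = 1.054 × 10^17 m³/s²
Kepler's third law: a³ = GM T² / (4π²)
T² = 6.2731 × 10^13 s²
a³ = (1.054 × 10^17) × (6.2731 × 10^13) / (4π²) = 1.6748 × 10^29 m³
a = (a³)^(1/3) = 5.51215 × 10^9 m ≈ 5.512 × 10^9 m

Final answer: 5.512 × 10^9 m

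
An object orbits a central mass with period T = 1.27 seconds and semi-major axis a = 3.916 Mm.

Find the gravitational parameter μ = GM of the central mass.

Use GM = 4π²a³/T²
T = 1.27 seconds
a = 3.916 Mm = 3.916 × 10^6 m
a³ = 6.00521 × 10^19 m³
T² = 1.6129 s²
GM = 4π² × (6.00521 × 10^19) / 1.6129 = 1.46987 × 10^21 m³/s²
GM ≈ 1.47 × 10^21 m³/s²

Final answer: GM = 1.47 × 10^21 m³/s²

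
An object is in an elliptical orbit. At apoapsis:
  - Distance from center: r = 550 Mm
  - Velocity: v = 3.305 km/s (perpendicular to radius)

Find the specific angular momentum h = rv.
r = 550 Mm = 5.5 × 10^8 m
v = 3.305 km/s = 3305 m/s
h = rv = 5.5 × 10^8 × 3305 = 1.81775 × 10^12 m²/s ≈ 1.818 × 10^12 m²/s

Final answer: h = 1.818 × 10^12 m²/s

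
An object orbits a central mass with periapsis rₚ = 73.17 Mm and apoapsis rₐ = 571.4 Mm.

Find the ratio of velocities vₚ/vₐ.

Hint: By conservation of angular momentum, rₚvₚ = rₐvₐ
rₚ = 73.17 Mm = 7.317 × 10^7 m
rₐ = 571.4 Mm = 5.714 × 10^8 m
rₚvₚ = rₐvₐ  ⇒  vₚ/vₐ = rₐ/rₚ
vₚ/vₐ = (5.714 × 10^8) / (7.317 × 10^7) = 7.80921

Final answer: vₚ/vₐ = 7.809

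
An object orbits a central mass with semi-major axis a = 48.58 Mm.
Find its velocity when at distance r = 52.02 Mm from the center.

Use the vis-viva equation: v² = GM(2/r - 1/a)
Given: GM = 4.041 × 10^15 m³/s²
a = 48.58 Mm = 4.858 × 10^7 m
r = 52.02 Mm = 5.202 × 10^7 m
GM = 4.041 × 10^15 m³/s²
2/r − 1/a = 3.84468 × 10^-8 − 2.05846 × 10^-8 = 1.78621 × 10^-8 m⁻¹
v² = GM (2/r − 1/a) = 7.21809 × 10^7 m²/s²
v = 8495.94 m/s ≈ 8.496 km/s

Final answer: 8.496 km/s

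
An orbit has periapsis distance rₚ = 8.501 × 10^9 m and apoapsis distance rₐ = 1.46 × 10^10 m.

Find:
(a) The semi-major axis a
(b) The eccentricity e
rₚ = 8.501 × 10^9 m
rₐ = 1.46 × 10^10 m
(a) a = (rₚ + rₐ)/2 = 1.15505 × 10^10 m ≈ 1.155 × 10^10 m
(b) e = (rₐ − rₚ)/(rₐ + rₚ) = (6.099 × 10^9) / (2.3101 × 10^10) = 0.264015

Final answer:
(a) a = 1.155 × 10^10 m
(b) e = 0.264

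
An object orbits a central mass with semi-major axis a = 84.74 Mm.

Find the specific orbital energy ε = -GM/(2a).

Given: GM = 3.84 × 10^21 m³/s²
a = 84.74 Mm = 8.474 × 10^7 m
GM = 3.84 × 10^21 m³/s²
2a = 1.6948 × 10^8 m
ε = −GM/(2a) = -2.26575 × 10^13 J/kg ≈ -2.266 × 10^4 GJ/kg

Final answer: -2.266 × 10^4 GJ/kg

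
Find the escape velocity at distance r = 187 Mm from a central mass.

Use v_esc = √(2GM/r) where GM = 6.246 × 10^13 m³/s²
r = 187 Mm = 1.87 × 10^8 m
GM = 6.246 × 10^13 m³/s²
2GM/r = 2 × (6.246 × 10^13) / (1.87 × 10^8) = 668021 m²/s²
v_esc = √(2GM/r) = 817.326 m/s ≈ 817.3 m/s

Final answer: 817.3 m/s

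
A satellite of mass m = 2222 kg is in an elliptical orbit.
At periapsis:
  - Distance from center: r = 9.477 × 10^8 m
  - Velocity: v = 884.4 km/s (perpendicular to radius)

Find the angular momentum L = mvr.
r = 9.477 × 10^8 m
v = 884.4 km/s = 884400 m/s
vr = 884400 × 9.477 × 10^8 = 8.38146 × 10^14 m²/s
L = m × vr = 2222 × 8.38146 × 10^14 = 1.86236 × 10^18 kg·m²/s ≈ 1.862 × 10^18 kg·m²/s

Final answer: L = 1.862 × 10^18 kg·m²/s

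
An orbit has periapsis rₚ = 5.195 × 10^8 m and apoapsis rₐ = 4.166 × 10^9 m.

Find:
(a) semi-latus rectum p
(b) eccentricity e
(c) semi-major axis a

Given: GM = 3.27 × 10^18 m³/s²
rₚ = 5.195 × 10^8 m
rₐ = 4.166 × 10^9 m
GM = 3.27 × 10^18 m³/s²
a = (rₚ + rₐ)/2 = 2.34275 × 10^9 m
e = (rₐ − rₚ)/(rₐ + rₚ) = (3.6465 × 10^9) / (4.6855 × 10^9) = 0.778252
(a) 1 − e² = 0.394324;  p = a(1 − e²) = 2.34275 × 10^9 × 0.394324 = 9.23802 × 10^8 m ≈ 9.238 × 10^8 m
(b) e = 0.778252 ≈ 0.7783
(c) a = 2.34275 × 10^9 m ≈ 2.343 × 10^9 m

Final answer:
(a) semi-latus rectum p = 9.238 × 10^8 m
(b) eccentricity e = 0.7783
(c) semi-major axis a = 2.343 × 10^9 m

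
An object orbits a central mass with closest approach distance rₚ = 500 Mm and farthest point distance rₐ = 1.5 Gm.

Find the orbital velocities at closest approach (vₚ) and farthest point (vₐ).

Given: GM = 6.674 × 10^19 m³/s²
rₚ = 500 Mm = 5 × 10^8 m
rₐ = 1.5 Gm = 1.5 × 10^9 m
GM = 6.674 × 10^19 m³/s²
a = (rₚ + rₐ)/2 = 1 × 10^9 m
Vis-viva: v² = GM (2/r − 1/a)
vₚ² = 6.674 × 10^19 × (4 × 10^-9 − 1 × 10^-9) = 2.0022 × 10^11 m²/s²
vₚ = 447459 m/s ≈ 447.5 km/s
vₐ² = 6.674 × 10^19 × (1.33333 × 10^-9 − 1 × 10^-9) = 2.22467 × 10^10 m²/s²
vₐ = 149153 m/s ≈ 149.2 km/s

Final answer: vₚ = 447.5 km/s, vₐ = 149.2 km/s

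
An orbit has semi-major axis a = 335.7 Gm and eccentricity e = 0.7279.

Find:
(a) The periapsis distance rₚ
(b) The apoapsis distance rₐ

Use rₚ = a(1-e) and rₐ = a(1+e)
a = 335.7 Gm = 3.357 × 10^11 m
e = 0.7279:  1 − e = 0.2721,  1 + e = 1.7279
(a) rₚ = a(1 − e) = 3.357 × 10^11 m × 0.2721 = 9.1344 × 10^10 m ≈ 91.34 Gm
(b) rₐ = a(1 + e) = 3.357 × 10^11 m × 1.7279 = 5.80056 × 10^11 m ≈ 580.1 Gm

Final answer:
(a) rₚ = 91.34 Gm
(b) rₐ = 580.1 Gm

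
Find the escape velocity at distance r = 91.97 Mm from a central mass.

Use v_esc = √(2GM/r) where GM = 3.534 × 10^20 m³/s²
r = 91.97 Mm = 9.197 × 10^7 m
GM = 3.534 × 10^20 m³/s²
2GM/r = 2 × (3.534 × 10^20) / (9.197 × 10^7) = 7.68511 × 10^12 m²/s²
v_esc = √(2GM/r) = 2.7722 × 10^6 m/s ≈ 2772 km/s

Final answer: 2772 km/s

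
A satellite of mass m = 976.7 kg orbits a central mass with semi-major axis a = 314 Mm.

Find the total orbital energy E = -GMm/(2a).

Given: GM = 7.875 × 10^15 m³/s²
a = 314 Mm = 3.14 × 10^8 m
GM = 7.875 × 10^15 m³/s²
2a = 6.28 × 10^8 m
GMm = 7.875 × 10^15 × 976.7 = 7.69151 × 10^18 m³·kg/s²
E = −GMm/(2a) = -1.22476 × 10^10 J ≈ -12.25 GJ

Final answer: -12.25 GJ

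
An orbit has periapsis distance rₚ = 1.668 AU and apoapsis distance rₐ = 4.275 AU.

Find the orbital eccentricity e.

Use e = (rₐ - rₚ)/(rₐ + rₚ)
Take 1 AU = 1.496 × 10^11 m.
rₚ = 1.668 AU = 2.49533 × 10^11 m
rₐ = 4.275 AU = 6.3954 × 10^11 m
rₐ − rₚ = 3.90007 × 10^11 m
rₐ + rₚ = 8.89073 × 10^11 m
e = (rₐ − rₚ)/(rₐ + rₚ) = 0.438667

Final answer: e = 0.4387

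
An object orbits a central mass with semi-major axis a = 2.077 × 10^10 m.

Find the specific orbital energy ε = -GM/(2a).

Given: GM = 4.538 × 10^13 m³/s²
a = 2.077 × 10^10 m
GM = 4.538 × 10^13 m³/s²
2a = 4.154 × 10^10 m
ε = −GM/(2a) = -1092.44 J/kg ≈ -1.092 kJ/kg

Final answer: -1.092 kJ/kg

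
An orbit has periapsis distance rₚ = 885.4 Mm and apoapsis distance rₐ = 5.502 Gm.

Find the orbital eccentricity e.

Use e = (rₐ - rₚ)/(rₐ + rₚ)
rₚ = 885.4 Mm = 8.854 × 10^8 m
rₐ = 5.502 Gm = 5.502 × 10^9 m
rₐ − rₚ = 4.6166 × 10^9 m
rₐ + rₚ = 6.3874 × 10^9 m
e = (rₐ − rₚ)/(rₐ + rₚ) = 0.722767

Final answer: e = 0.7228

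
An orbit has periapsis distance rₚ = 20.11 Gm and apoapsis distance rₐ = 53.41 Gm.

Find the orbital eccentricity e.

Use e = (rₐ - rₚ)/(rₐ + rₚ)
rₚ = 20.11 Gm = 2.011 × 10^10 m
rₐ = 53.41 Gm = 5.341 × 10^10 m
rₐ − rₚ = 3.33 × 10^10 m
rₐ + rₚ = 7.352 × 10^10 m
e = (rₐ − rₚ)/(rₐ + rₚ) = 0.452938

Final answer: e = 0.4529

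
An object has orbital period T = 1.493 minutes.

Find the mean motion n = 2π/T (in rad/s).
T = 1.493 minutes = 89.58 s
n = 2π / 89.58 s = 0.0701405 rad/s ≈ 0.07014 rad/s

Final answer: n = 0.07014 rad/s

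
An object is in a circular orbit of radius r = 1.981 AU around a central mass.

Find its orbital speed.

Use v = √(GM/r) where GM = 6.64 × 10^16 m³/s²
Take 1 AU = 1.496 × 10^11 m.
r = 1.981 AU = 2.96358 × 10^11 m
GM = 6.64 × 10^16 m³/s²
GM/r = (6.64 × 10^16) / (2.96358 × 10^11) = 224054 m²/s²
v = √(GM/r) = 473.343 m/s ≈ 473.3 m/s

Final answer: 473.3 m/s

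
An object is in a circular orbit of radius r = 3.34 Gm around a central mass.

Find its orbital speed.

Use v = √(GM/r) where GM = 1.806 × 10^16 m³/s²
r = 3.34 Gm = 3.34 × 10^9 m
GM = 1.806 × 10^16 m³/s²
GM/r = (1.806 × 10^16) / (3.34 × 10^9) = 5.40719 × 10^6 m²/s²
v = √(GM/r) = 2325.34 m/s ≈ 2.325 km/s

Final answer: 2.325 km/s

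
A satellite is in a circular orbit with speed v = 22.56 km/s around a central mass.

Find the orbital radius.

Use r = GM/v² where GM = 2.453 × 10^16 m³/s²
v = 22.56 km/s = 22560 m/s
GM = 2.453 × 10^16 m³/s²
v² = 5.08954 × 10^8 m²/s²
r = GM/v² = (2.453 × 10^16) / (5.08954 × 10^8) = 4.81969 × 10^7 m ≈ 48.2 Mm

Final answer: 48.2 Mm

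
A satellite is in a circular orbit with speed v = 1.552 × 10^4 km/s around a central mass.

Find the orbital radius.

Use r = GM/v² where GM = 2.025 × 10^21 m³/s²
v = 1.552 × 10^4 km/s = 1.552 × 10^7 m/s
GM = 2.025 × 10^21 m³/s²
v² = 2.4087 × 10^14 m²/s²
r = GM/v² = (2.025 × 10^21) / (2.4087 × 10^14) = 8.40701 × 10^6 m ≈ 8.407 × 10^6 m

Final answer: 8.407 × 10^6 m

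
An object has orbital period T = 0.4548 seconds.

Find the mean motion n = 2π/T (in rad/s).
T = 0.4548 seconds
n = 2π / 0.4548 s = 13.8153 rad/s ≈ 13.82 rad/s

Final answer: n = 13.82 rad/s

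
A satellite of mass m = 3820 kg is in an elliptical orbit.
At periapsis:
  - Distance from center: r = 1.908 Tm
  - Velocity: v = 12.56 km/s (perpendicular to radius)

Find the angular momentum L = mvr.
r = 1.908 Tm = 1.908 × 10^12 m
v = 12.56 km/s = 12560 m/s
vr = 12560 × 1.908 × 10^12 = 2.39645 × 10^16 m²/s
L = m × vr = 3820 × 2.39645 × 10^16 = 9.15443 × 10^19 kg·m²/s ≈ 9.154 × 10^19 kg·m²/s

Final answer: L = 9.154 × 10^19 kg·m²/s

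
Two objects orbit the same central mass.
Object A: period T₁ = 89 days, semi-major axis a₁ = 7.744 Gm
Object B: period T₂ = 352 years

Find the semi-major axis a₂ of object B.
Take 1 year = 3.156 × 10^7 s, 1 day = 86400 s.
T₁ = 89 days = 7.6896 × 10^6 s
T₂ = 352 years = 1.11091 × 10^10 s
a₁ = 7.744 Gm = 7.744 × 10^9 m
Kepler's third law: (T₂/T₁)² = (a₂/a₁)³  ⇒  a₂ = a₁ (T₂/T₁)^(2/3)
T₂/T₁ = 1444.69
(T₂/T₁)^(2/3) = 127.796
a₂ = 7.744 × 10^9 m × 127.796 = 9.89652 × 10^11 m ≈ 989.7 Gm

Final answer: a₂ = 989.7 Gm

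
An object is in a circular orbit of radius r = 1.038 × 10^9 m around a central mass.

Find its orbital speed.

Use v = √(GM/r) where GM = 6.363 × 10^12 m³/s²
r = 1.038 × 10^9 m
GM = 6.363 × 10^12 m³/s²
GM/r = (6.363 × 10^12) / (1.038 × 10^9) = 6130.06 m²/s²
v = √(GM/r) = 78.2947 m/s ≈ 78.29 m/s

Final answer: 78.29 m/s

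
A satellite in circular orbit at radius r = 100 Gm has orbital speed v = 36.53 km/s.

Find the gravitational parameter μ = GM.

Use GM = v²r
r = 100 Gm = 1 × 10^11 m
v = 36.53 km/s = 36530 m/s
v² = 1.33444 × 10^9 m²/s²
GM = v²r = 1.33444 × 10^9 × 1 × 10^11 = 1.33444 × 10^20 m³/s²
GM ≈ 1.334 × 10^20 m³/s²

Final answer: GM = 1.334 × 10^20 m³/s²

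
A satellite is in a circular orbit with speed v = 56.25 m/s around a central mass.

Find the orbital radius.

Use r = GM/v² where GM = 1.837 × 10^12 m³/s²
v = 56.25 m/s
GM = 1.837 × 10^12 m³/s²
v² = 3164.06 m²/s²
r = GM/v² = (1.837 × 10^12) / 3164.06 = 5.80583 × 10^8 m ≈ 580.6 Mm

Final answer: 580.6 Mm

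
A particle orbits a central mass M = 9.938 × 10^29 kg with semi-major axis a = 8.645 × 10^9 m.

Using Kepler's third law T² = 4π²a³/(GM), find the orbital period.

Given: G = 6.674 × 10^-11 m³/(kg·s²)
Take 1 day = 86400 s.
M = 9.938 × 10^29 kg
GM = G × M = 6.674 × 10^-11 × 9.938 × 10^29 = 6.63262 × 10^19 m³/s²
a = 8.645 × 10^9 m
a³ = 6.46093 × 10^29 m³
T = 2π √(a³/GM) = 2π √((6.46093 × 10^29) / (6.63262 × 10^19)) = 2π × 98697.2 s
T = 620133 s ≈ 7.177 days

Final answer: 7.177 days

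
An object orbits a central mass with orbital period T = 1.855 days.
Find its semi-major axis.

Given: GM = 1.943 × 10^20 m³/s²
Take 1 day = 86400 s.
T = 1.855 days = 160272 s
GM = 1.943 × 10^20 m³/s²
Kepler's third law: a³ = GM T² / (4π²)
T² = 2.56871 × 10^10 s²
a³ = (1.943 × 10^20) × (2.56871 × 10^10) / (4π²) = 1.26424 × 10^29 m³
a = (a³)^(1/3) = 5.01891 × 10^9 m ≈ 5.019 × 10^9 m

Final answer: 5.019 × 10^9 m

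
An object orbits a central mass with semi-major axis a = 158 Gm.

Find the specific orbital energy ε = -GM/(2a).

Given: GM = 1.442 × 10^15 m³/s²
a = 158 Gm = 1.58 × 10^11 m
GM = 1.442 × 10^15 m³/s²
2a = 3.16 × 10^11 m
ε = −GM/(2a) = -4563.29 J/kg ≈ -4.563 kJ/kg

Final answer: -4.563 kJ/kg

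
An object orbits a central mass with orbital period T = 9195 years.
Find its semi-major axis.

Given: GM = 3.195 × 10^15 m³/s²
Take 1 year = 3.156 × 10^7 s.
T = 9195 years = 2.90194 × 10^11 s
GM = 3.195 × 10^15 m³/s²
Kepler's third law: a³ = GM T² / (4π²)
T² = 8.42127 × 10^22 s²
a³ = (3.195 × 10^15) × (8.42127 × 10^22) / (4π²) = 6.81536 × 10^36 m³
a = (a³)^(1/3) = 1.89596 × 10^12 m ≈ 1.896 Tm

Final answer: 1.896 Tm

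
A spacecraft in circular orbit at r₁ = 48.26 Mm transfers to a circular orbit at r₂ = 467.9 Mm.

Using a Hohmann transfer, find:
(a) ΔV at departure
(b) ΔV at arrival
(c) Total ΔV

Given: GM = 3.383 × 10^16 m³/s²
r₁ = 48.26 Mm = 4.826 × 10^7 m
r₂ = 467.9 Mm = 4.679 × 10^8 m
GM = 3.383 × 10^16 m³/s²
Transfer ellipse: a_t = (r₁ + r₂)/2 = 2.5808 × 10^8 m
Circular speed at r₁: v₁ = √(GM/r₁) = 26476.3 m/s
Transfer speed at r₁ (periapsis): v₁ₜ = √(GM(2/r₁ − 1/a_t)) = 35649.8 m/s
(a) ΔV₁ = v₁ₜ − v₁ = 9173.46 m/s ≈ 9.173 km/s
Circular speed at r₂: v₂ = √(GM/r₂) = 8503.04 m/s
Transfer speed at r₂ (apoapsis): v₂ₜ = √(GM(2/r₂ − 1/a_t)) = 3676.98 m/s
(b) ΔV₂ = v₂ − v₂ₜ = 4826.07 m/s ≈ 4.826 km/s
(c) ΔV_total = ΔV₁ + ΔV₂ = 13999.5 m/s ≈ 14 km/s

Final answer:
(a) ΔV₁ = 9.173 km/s
(b) ΔV₂ = 4.826 km/s
(c) ΔV_total = 14 km/s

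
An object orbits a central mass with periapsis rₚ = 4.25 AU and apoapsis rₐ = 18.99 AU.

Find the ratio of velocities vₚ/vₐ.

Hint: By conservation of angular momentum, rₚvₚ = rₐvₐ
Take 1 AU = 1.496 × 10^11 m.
rₚ = 4.25 AU = 6.358 × 10^11 m
rₐ = 18.99 AU = 2.8409 × 10^12 m
rₚvₚ = rₐvₐ  ⇒  vₚ/vₐ = rₐ/rₚ
vₚ/vₐ = (2.8409 × 10^12) / (6.358 × 10^11) = 4.46824

Final answer: vₚ/vₐ = 4.468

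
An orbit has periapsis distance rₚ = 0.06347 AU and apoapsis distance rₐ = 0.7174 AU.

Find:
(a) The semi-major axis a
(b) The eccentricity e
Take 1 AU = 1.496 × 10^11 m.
rₚ = 0.06347 AU = 9.49511 × 10^9 m
rₐ = 0.7174 AU = 1.07323 × 10^11 m
(a) a = (rₚ + rₐ)/2 = 5.84091 × 10^10 m ≈ 0.3904 AU
(b) e = (rₐ − rₚ)/(rₐ + rₚ) = (9.78279 × 10^10) / (1.16818 × 10^11) = 0.837438

Final answer:
(a) a = 0.3904 AU
(b) e = 0.8374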